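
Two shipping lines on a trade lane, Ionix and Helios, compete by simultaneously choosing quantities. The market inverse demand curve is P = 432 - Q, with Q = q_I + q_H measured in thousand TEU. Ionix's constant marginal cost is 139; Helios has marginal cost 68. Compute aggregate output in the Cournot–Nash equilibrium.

Ionix's profit: π_I = (432 - Q)q_I - (139q_I). Setting ∂π_I/∂q_I = 0: 293 - 2q_I - (q_H) = 0.
Helios's first-order condition: 364 - 2q_H - (q_I) = 0.
So q_I = (293 - q_H)/2 and q_H = (364 - q_I)/2.
Solving the pair: q_I = 74, q_H = 145.
Total output Q = 74 + 145 = 219.

219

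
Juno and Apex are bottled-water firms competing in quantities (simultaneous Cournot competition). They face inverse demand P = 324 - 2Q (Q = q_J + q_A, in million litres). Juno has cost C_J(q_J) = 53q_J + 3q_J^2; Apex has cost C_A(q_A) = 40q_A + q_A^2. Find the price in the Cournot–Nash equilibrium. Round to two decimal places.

204.14

Juno's profit: π_J = (324 - 2Q)q_J - (53q_J + 3q_J²). Setting ∂π_J/∂q_J = 0: 271 - 10q_J - 2(q_A) = 0.
Apex's first-order condition: 284 - 6q_A - 2(q_J) = 0.
So q_J = (271 - 2q_A)/10 and q_A = (284 - 2q_J)/6.
Solving the pair: q_J = 529/28, q_A = 1149/28.
Total output Q = 839/14, so price P = 324 - 2·(839/14) = 1429/7.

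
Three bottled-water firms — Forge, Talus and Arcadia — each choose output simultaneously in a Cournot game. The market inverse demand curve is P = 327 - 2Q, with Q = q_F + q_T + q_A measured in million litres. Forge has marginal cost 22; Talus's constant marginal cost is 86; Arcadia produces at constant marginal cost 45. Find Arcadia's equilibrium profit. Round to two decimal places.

Forge's profit: π_F = (327 - 2Q)q_F - (22q_F). Setting ∂π_F/∂q_F = 0: 305 - 4q_F - 2(q_T + q_A) = 0.
Talus's profit: π_T = (327 - 2Q)q_T - (86q_T). Setting ∂π_T/∂q_T = 0: 241 - 4q_T - 2(q_F + q_A) = 0.
Arcadia's profit: π_A = (327 - 2Q)q_A - (45q_A). Setting ∂π_A/∂q_A = 0: 282 - 4q_A - 2(q_F + q_T) = 0.
Adding the 3 first-order conditions: 828 − 8Q = 0, so Q = 207/2.
Back-substituting: q_F = (305 − 207)/2 = 49, q_T = (241 − 207)/2 = 17, q_A = (282 − 207)/2 = 75/2.
Price P = 327 - 2·(207/2) = 120.
Arcadia's profit: (120 - 45)·(75/2) = 2812.5000.

2812.50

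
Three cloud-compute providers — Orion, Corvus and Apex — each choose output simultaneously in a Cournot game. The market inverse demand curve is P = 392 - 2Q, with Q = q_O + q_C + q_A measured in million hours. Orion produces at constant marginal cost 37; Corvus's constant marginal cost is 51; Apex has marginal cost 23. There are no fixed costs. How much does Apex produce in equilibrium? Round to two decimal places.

Orion's profit: π_O = (392 - 2Q)q_O - (37q_O). Setting ∂π_O/∂q_O = 0: 355 - 4q_O - 2(q_C + q_A) = 0.
Corvus's profit: π_C = (392 - 2Q)q_C - (51q_C). Setting ∂π_C/∂q_C = 0: 341 - 4q_C - 2(q_O + q_A) = 0.
Apex's profit: π_A = (392 - 2Q)q_A - (23q_A). Setting ∂π_A/∂q_A = 0: 369 - 4q_A - 2(q_O + q_C) = 0.
Adding the 3 conditions: 1065 − 4Q − 4Q = 0, i.e. Q = 1065/8.
Back-substituting: q_O = (355 − 1065/4)/2 = 355/8, q_C = (341 − 1065/4)/2 = 299/8, q_A = (369 − 1065/4)/2 = 411/8.

51.38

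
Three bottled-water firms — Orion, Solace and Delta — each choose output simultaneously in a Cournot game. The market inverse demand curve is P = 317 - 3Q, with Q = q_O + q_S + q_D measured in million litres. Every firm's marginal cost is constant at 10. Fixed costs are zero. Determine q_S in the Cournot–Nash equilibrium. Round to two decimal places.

A representative firm's profit is π_i = q_i(317 - 3Q) - 10q_i.
First-order condition (treating rivals' output as given): 307 - 6q_i - 3·Σ_{j≠i} q_j = 0.
With identical firms every q_j equals q_i, so Σ_{j≠i} q_j = 2q_i and 307 = 12q_i, giving q_i = 307/12.

25.58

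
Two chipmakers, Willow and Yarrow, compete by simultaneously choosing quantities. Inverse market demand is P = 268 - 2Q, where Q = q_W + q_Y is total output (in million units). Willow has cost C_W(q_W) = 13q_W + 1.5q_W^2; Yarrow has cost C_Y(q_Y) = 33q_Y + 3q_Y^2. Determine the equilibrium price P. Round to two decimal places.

Willow's profit: π_W = (268 - 2Q)q_W - (13q_W + (3/2)q_W²). Setting ∂π_W/∂q_W = 0: 255 - 7q_W - 2(q_Y) = 0.
Yarrow's profit: π_Y = (268 - 2Q)q_Y - (33q_Y + 3q_Y²). Setting ∂π_Y/∂q_Y = 0: 235 - 10q_Y - 2(q_W) = 0.
Best responses: q_W = (255 - 2q_Y)/7, q_Y = (235 - 2q_W)/10.
Substituting one into the other gives q_W = 1040/33 and q_Y = 1135/66.
Total output Q = 48.7121, so price P = 268 - 2·48.7121 = 170.5758.

170.58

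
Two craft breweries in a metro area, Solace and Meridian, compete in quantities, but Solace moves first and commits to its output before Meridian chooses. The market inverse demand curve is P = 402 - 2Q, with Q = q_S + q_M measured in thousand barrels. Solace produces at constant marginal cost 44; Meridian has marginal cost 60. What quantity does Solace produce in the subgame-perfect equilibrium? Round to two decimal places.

The follower Meridian best-responds to any q_S: π_M = (402 - 2Q)q_M - 60q_M.
∂π_M/∂q_M = 342 - 2q_S - 4q_M = 0 gives the reaction function q_M = (342 - 2q_S)/4.
Solace substitutes q_M(q_S) into its own profit: π_S = q_S(402 - 2q_S - (342 - 2q_S)/2) - 44q_S = (231 - q_S)q_S - 44q_S.
The leader's first-order condition 187 - 2q_S = 0 yields q_S = 187/2.
Then q_M = (342 - 2·(187/2))/4 = 155/4.

93.50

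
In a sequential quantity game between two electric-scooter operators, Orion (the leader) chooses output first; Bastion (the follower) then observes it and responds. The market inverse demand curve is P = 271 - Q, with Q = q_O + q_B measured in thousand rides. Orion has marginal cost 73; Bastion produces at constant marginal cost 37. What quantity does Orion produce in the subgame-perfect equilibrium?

81

The follower Bastion best-responds to any q_O: π_B = (271 - Q)q_B - 37q_B.
Setting the follower's marginal profit to zero, 234 - q_O - 2q_B = 0, i.e. q_B = (234 - q_O)/2.
Orion substitutes q_B(q_O) into its own profit: π_O = q_O(271 - q_O - (234 - q_O)/2) - 73q_O = (154 - (1/2)q_O)q_O - 73q_O.
Leader FOC: 81 - q_O = 0, so q_O = 81.
Then q_B = (234 - 81)/2 = 153/2.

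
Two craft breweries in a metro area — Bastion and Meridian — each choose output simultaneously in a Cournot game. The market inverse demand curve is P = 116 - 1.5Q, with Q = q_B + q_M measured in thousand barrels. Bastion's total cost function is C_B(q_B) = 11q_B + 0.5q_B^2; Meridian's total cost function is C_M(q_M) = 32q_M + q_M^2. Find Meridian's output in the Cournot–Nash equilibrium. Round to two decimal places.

10.06

Bastion's profit: π_B = (116 - 1.5Q)q_B - (11q_B + (1/2)q_B²). Setting ∂π_B/∂q_B = 0: 105 - 4q_B - (3/2)(q_M) = 0.
Meridian's profit: π_M = (116 - 1.5Q)q_M - (32q_M + q_M²). Setting ∂π_M/∂q_M = 0: 84 - 5q_M - (3/2)(q_B) = 0.
Best responses: q_B = (105 - (3/2)q_M)/4, q_M = (84 - (3/2)q_B)/5.
Solving the pair: q_B = 1596/71, q_M = 714/71.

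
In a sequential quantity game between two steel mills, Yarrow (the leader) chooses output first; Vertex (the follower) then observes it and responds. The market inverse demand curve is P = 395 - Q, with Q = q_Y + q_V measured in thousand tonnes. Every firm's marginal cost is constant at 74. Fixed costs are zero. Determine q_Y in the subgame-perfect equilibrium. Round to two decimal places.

160.50

The follower Vertex best-responds to any q_Y: π_V = (395 - Q)q_V - 74q_V.
∂π_V/∂q_V = 321 - q_Y - 2q_V = 0 gives the reaction function q_V = (321 - q_Y)/2.
The leader anticipates this reaction. Substituting into P = 395 - Q gives P = 469/2 - (1/2)q_Y, so π_Y = (469/2 - (1/2)q_Y)q_Y - 74q_Y.
Leader FOC: 321/2 - q_Y = 0, so q_Y = 321/2.
Then q_V = (321 - 321/2)/2 = 321/4.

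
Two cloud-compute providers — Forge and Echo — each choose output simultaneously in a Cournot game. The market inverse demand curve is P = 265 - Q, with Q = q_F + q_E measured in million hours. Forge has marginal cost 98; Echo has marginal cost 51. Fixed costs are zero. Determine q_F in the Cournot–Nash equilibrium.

Forge's profit: π_F = (265 - Q)q_F - (98q_F). Setting ∂π_F/∂q_F = 0: 167 - 2q_F - (q_E) = 0.
Echo's profit: π_E = (265 - Q)q_E - (51q_E). Setting ∂π_E/∂q_E = 0: 214 - 2q_E - (q_F) = 0.
So q_F = (167 - q_E)/2 and q_E = (214 - q_F)/2.
Solving the pair: q_F = 40, q_E = 87.

40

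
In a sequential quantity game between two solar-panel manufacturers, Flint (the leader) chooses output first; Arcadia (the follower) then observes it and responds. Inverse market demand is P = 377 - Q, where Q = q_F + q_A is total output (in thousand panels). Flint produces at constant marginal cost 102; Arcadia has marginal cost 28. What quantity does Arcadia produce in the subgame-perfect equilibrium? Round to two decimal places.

Solve by backward induction. Given q_F, the follower Arcadia maximises π_A = (377 - q_F - q_A)q_A - 28q_A.
∂π_A/∂q_A = 349 - q_F - 2q_A = 0 gives the reaction function q_A = (349 - q_F)/2.
The leader anticipates this reaction. Substituting into P = 377 - Q gives P = 405/2 - (1/2)q_F, so π_F = (405/2 - (1/2)q_F)q_F - 102q_F.
Maximising: ∂π_F/∂q_F = 201/2 - q_F = 0, giving q_F = 201/2.
Then q_A = (349 - 201/2)/2 = 497/4.

124.25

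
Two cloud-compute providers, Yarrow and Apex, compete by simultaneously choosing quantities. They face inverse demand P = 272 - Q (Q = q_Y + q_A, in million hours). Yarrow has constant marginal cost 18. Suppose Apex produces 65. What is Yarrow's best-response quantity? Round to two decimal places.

With the rival's output fixed at 65, Yarrow's profit is π_Y = (272 - 65 - q_Y)q_Y - (18q_Y) = (207 - q_Y)q_Y - (18q_Y).
∂π_Y/∂q_Y = 189 - 2q_Y = 0, so q_Y = 189/2.

94.50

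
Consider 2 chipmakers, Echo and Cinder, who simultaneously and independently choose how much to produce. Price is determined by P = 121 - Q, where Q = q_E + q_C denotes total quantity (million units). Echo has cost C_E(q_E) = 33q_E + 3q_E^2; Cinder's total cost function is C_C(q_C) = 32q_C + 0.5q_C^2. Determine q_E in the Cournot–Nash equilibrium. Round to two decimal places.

Echo's profit: π_E = (121 - Q)q_E - (33q_E + 3q_E²). Setting ∂π_E/∂q_E = 0: 88 - 8q_E - (q_C) = 0.
Cinder's first-order condition: 89 - 3q_C - (q_E) = 0.
So q_E = (88 - q_C)/8 and q_C = (89 - q_E)/3.
Substituting one into the other gives q_E = 175/23 and q_C = 624/23.

7.61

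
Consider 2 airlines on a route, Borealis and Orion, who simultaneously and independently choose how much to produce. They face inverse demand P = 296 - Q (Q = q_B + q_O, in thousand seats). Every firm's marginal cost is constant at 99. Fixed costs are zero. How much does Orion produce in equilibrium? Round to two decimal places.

65.67

Each firm earns π_i = (296 - Q)q_i - 99q_i.
First-order condition (treating rivals' output as given): 197 - 2q_i - q_j = 0.
By symmetry each firm produces the same amount; substituting q_j = q_i yields q_i = 197/3.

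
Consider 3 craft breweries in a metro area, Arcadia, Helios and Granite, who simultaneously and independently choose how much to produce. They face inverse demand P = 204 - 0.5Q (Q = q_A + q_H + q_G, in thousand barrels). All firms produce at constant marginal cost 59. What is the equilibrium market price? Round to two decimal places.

95.25

Each firm earns π_i = (204 - 0.5Q)q_i - 59q_i.
Setting ∂π_i/∂q_i = 0 with rivals' quantities fixed: 145 - q_i - (1/2)·Σ_{j≠i} q_j = 0.
With identical firms every q_j equals q_i, so Σ_{j≠i} q_j = 2q_i and 145 = 2q_i, giving q_i = 145/2.
Total output Q = 435/2, so price P = 204 - (1/2)·(435/2) = 381/4.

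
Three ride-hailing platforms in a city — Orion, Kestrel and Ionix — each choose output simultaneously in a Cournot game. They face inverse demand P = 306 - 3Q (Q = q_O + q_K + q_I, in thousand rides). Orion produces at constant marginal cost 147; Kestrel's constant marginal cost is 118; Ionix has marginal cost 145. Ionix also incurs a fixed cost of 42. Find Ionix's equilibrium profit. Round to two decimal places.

Orion's profit: π_O = (306 - 3Q)q_O - (147q_O). Setting ∂π_O/∂q_O = 0: 159 - 6q_O - 3(q_K + q_I) = 0.
Kestrel's first-order condition: 188 - 6q_K - 3(q_O + q_I) = 0.
Ionix's profit: π_I = (306 - 3Q)q_I - (145q_I). Setting ∂π_I/∂q_I = 0: 161 - 6q_I - 3(q_O + q_K) = 0.
Adding the 3 conditions: 508 − 6Q − 6Q = 0, i.e. Q = 127/3.
Back-substituting: q_O = (159 − 127)/3 = 32/3, q_K = (188 − 127)/3 = 61/3, q_I = (161 − 127)/3 = 34/3.
Price P = 306 - 3·(127/3) = 179.
Ionix's profit: (179 - 145)·(34/3) - 42 = 1030/3.

343.33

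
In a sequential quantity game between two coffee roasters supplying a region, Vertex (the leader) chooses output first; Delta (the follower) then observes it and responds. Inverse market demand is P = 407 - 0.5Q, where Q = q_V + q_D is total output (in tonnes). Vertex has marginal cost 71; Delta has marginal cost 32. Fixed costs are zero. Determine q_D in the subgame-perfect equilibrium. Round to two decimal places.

226.50

The follower Delta best-responds to any q_V: π_D = (407 - 0.5Q)q_D - 32q_D.
Follower FOC: 375 - (1/2)q_V - q_D = 0, so q_D(q_V) = (375 - (1/2)q_V).
The leader anticipates this reaction. Substituting into P = 407 - 0.5Q gives P = 439/2 - (1/4)q_V, so π_V = (439/2 - (1/4)q_V)q_V - 71q_V.
The leader's first-order condition 297/2 - (1/2)q_V = 0 yields q_V = 297.
Then q_D = (375 - (1/2)·297) = 453/2.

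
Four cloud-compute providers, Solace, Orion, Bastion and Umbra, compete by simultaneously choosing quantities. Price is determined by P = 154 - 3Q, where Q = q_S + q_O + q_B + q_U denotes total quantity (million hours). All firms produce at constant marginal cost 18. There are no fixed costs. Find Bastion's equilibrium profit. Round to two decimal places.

Each firm earns π_i = (154 - 3Q)q_i - 18q_i.
Setting ∂π_i/∂q_i = 0 with rivals' quantities fixed: 136 - 6q_i - 3·Σ_{j≠i} q_j = 0.
With identical firms every q_j equals q_i, so Σ_{j≠i} q_j = 3q_i and 136 = 15q_i, giving q_i = 136/15.
Price P = 154 - 3·(544/15) = 226/5.
Bastion's profit: (226/5 - 18)·(136/15) = 246.6133.

246.61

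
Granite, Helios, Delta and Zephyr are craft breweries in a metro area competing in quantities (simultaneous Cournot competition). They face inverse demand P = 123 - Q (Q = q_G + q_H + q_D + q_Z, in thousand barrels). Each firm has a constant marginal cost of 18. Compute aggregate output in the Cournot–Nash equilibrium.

84

A representative firm's profit is π_i = q_i(123 - Q) - 18q_i.
First-order condition (treating rivals' output as given): 105 - 2q_i - Σ_{j≠i} q_j = 0.
By symmetry each firm produces the same amount; substituting Σ_{j≠i} q_j = 3q_i yields q_i = 105/5 = 21.
Total output Q = 21 + 21 + 21 + 21 = 84.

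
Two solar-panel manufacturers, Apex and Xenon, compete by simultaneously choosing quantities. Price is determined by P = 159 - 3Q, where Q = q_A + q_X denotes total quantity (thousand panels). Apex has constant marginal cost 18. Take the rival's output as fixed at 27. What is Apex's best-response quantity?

With the rival's output fixed at 27, Apex's profit is π_A = (159 - 3·27 - 3q_A)q_A - (18q_A) = (78 - 3q_A)q_A - (18q_A).
∂π_A/∂q_A = 60 - 6q_A = 0, so q_A = 10.

10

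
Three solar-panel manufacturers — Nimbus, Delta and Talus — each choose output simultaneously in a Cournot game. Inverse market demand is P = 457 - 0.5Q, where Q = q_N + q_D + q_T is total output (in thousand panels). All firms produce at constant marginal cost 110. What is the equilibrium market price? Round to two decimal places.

Each firm earns π_i = (457 - 0.5Q)q_i - 110q_i.
Setting ∂π_i/∂q_i = 0 with rivals' quantities fixed: 347 - q_i - (1/2)·Σ_{j≠i} q_j = 0.
By symmetry each firm produces the same amount; substituting Σ_{j≠i} q_j = 2q_i yields q_i = 347/2.
Total output Q = 1041/2, so price P = 457 - (1/2)·(1041/2) = 787/4.

196.75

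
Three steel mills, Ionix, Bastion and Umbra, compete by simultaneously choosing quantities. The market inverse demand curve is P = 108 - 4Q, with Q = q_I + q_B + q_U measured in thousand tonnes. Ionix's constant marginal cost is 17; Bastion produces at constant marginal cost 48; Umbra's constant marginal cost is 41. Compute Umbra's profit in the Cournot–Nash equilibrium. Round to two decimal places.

Ionix's profit: π_I = (108 - 4Q)q_I - (17q_I). Setting ∂π_I/∂q_I = 0: 91 - 8q_I - 4(q_B + q_U) = 0.
Bastion's first-order condition: 60 - 8q_B - 4(q_I + q_U) = 0.
Umbra's first-order condition: 67 - 8q_U - 4(q_I + q_B) = 0.
Adding the 3 first-order conditions: 218 − 16Q = 0, so Q = 109/8.
Back-substituting: q_I = (91 − 109/2)/4 = 73/8, q_B = (60 − 109/2)/4 = 11/8, q_U = (67 − 109/2)/4 = 25/8.
Price P = 108 - 4·(109/8) = 107/2.
Umbra's profit: (107/2 - 41)·(25/8) = 625/16.

39.06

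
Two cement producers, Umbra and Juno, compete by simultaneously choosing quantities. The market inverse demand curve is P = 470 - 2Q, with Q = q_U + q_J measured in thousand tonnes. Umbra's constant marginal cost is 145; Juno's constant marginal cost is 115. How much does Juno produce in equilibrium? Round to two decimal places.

64.17

Umbra's profit: π_U = (470 - 2Q)q_U - (145q_U). Setting ∂π_U/∂q_U = 0: 325 - 4q_U - 2(q_J) = 0.
Juno's profit: π_J = (470 - 2Q)q_J - (115q_J). Setting ∂π_J/∂q_J = 0: 355 - 4q_J - 2(q_U) = 0.
So q_U = (325 - 2q_J)/4 and q_J = (355 - 2q_U)/4.
Substituting one into the other gives q_U = 295/6 and q_J = 385/6.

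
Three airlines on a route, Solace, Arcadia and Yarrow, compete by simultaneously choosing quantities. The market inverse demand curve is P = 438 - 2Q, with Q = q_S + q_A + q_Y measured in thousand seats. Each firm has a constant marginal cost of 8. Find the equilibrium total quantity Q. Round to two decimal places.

161.25

A representative firm's profit is π_i = q_i(438 - 2Q) - 8q_i.
Setting ∂π_i/∂q_i = 0 with rivals' quantities fixed: 430 - 4q_i - 2·Σ_{j≠i} q_j = 0.
With identical firms every q_j equals q_i, so Σ_{j≠i} q_j = 2q_i and 430 = 8q_i, giving q_i = 215/4.
Total output Q = 215/4 + 215/4 + 215/4 = 645/4.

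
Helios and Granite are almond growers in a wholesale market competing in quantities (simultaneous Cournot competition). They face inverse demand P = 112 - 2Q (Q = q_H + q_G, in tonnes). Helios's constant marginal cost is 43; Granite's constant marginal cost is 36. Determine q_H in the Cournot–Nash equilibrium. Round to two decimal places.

Helios's profit: π_H = (112 - 2Q)q_H - (43q_H). Setting ∂π_H/∂q_H = 0: 69 - 4q_H - 2(q_G) = 0.
Granite's profit: π_G = (112 - 2Q)q_G - (36q_G). Setting ∂π_G/∂q_G = 0: 76 - 4q_G - 2(q_H) = 0.
Rearranging gives the reaction functions q_H = (69 - 2q_G)/4 and q_G = (76 - 2q_H)/4.
Substituting one into the other gives q_H = 31/3 and q_G = 83/6.

10.33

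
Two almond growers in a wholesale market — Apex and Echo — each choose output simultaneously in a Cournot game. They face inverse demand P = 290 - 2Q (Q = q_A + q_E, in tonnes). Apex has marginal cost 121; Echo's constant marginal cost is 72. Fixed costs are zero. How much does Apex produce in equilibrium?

Apex's profit: π_A = (290 - 2Q)q_A - (121q_A). Setting ∂π_A/∂q_A = 0: 169 - 4q_A - 2(q_E) = 0.
Echo's first-order condition: 218 - 4q_E - 2(q_A) = 0.
Rearranging gives the reaction functions q_A = (169 - 2q_E)/4 and q_E = (218 - 2q_A)/4.
Solving the pair: q_A = 20, q_E = 89/2.

20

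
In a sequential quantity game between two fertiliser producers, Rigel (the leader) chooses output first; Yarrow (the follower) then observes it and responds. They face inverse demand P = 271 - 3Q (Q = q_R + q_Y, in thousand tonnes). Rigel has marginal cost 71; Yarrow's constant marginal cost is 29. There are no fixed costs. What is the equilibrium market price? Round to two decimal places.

Solve by backward induction. Given q_R, the follower Yarrow maximises π_Y = (271 - 3q_R - 3q_Y)q_Y - 29q_Y.
∂π_Y/∂q_Y = 242 - 3q_R - 6q_Y = 0 gives the reaction function q_Y = (242 - 3q_R)/6.
The leader anticipates this reaction. Substituting into P = 271 - 3Q gives P = 150 - (3/2)q_R, so π_R = (150 - (3/2)q_R)q_R - 71q_R.
The leader's first-order condition 79 - 3q_R = 0 yields q_R = 79/3.
Then q_Y = (242 - 3·(79/3))/6 = 163/6.
Total output Q = 107/2, so price P = 271 - 3·(107/2) = 221/2.

110.50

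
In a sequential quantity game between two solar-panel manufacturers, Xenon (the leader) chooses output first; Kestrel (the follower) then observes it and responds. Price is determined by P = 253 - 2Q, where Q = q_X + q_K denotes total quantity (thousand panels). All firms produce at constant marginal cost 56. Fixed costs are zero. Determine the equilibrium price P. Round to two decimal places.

105.25

Solve by backward induction. Given q_X, the follower Kestrel maximises π_K = (253 - 2q_X - 2q_K)q_K - 56q_K.
∂π_K/∂q_K = 197 - 2q_X - 4q_K = 0 gives the reaction function q_K = (197 - 2q_X)/4.
Xenon substitutes q_K(q_X) into its own profit: π_X = q_X(253 - 2q_X - (197 - 2q_X)/2) - 56q_X = (309/2 - q_X)q_X - 56q_X.
Leader FOC: 197/2 - 2q_X = 0, so q_X = 197/4.
Then q_K = (197 - 2·(197/4))/4 = 197/8.
Total output Q = 591/8, so price P = 253 - 2·(591/8) = 421/4.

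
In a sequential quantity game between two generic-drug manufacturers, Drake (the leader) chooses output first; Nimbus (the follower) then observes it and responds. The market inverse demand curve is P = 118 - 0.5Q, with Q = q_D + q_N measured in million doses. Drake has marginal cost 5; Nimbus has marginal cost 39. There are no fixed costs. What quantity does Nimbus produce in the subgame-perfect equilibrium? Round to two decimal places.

5.50

The follower Nimbus best-responds to any q_D: π_N = (118 - 0.5Q)q_N - 39q_N.
Follower FOC: 79 - (1/2)q_D - q_N = 0, so q_N(q_D) = (79 - (1/2)q_D).
Drake substitutes q_N(q_D) into its own profit: π_D = q_D(118 - (1/2)q_D - (79 - (1/2)q_D)/2) - 5q_D = (157/2 - (1/4)q_D)q_D - 5q_D.
The leader's first-order condition 147/2 - (1/2)q_D = 0 yields q_D = 147.
Then q_N = (79 - (1/2)·147) = 11/2.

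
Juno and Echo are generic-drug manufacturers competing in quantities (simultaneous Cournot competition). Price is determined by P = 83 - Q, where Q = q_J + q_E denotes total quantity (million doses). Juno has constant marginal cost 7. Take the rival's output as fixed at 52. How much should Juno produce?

12

With the rival's output fixed at 52, Juno's profit is π_J = (83 - 52 - q_J)q_J - (7q_J) = (31 - q_J)q_J - (7q_J).
∂π_J/∂q_J = 24 - 2q_J = 0, so q_J = 12.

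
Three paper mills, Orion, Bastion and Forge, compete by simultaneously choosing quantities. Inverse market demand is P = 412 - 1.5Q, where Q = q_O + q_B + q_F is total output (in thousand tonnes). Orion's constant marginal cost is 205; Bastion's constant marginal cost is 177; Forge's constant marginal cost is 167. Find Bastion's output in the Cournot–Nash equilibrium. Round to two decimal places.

Orion's profit: π_O = (412 - 1.5Q)q_O - (205q_O). Setting ∂π_O/∂q_O = 0: 207 - 3q_O - (3/2)(q_B + q_F) = 0.
Bastion's profit: π_B = (412 - 1.5Q)q_B - (177q_B). Setting ∂π_B/∂q_B = 0: 235 - 3q_B - (3/2)(q_O + q_F) = 0.
Forge's profit: π_F = (412 - 1.5Q)q_F - (167q_F). Setting ∂π_F/∂q_F = 0: 245 - 3q_F - (3/2)(q_O + q_B) = 0.
Adding the 3 conditions: 687 − 3Q − 3Q = 0, i.e. Q = 229/2.
Back-substituting: q_O = (207 − 687/4)/(3/2) = 47/2, q_B = (235 − 687/4)/(3/2) = 253/6, q_F = (245 − 687/4)/(3/2) = 293/6.

42.17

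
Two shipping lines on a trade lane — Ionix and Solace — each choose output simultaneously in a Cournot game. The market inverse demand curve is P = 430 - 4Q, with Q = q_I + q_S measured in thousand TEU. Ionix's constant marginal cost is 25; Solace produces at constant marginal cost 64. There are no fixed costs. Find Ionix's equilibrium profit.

5476

Ionix's profit: π_I = (430 - 4Q)q_I - (25q_I). Setting ∂π_I/∂q_I = 0: 405 - 8q_I - 4(q_S) = 0.
Solace's first-order condition: 366 - 8q_S - 4(q_I) = 0.
So q_I = (405 - 4q_S)/8 and q_S = (366 - 4q_I)/8.
Substituting one into the other gives q_I = 37 and q_S = 109/4.
Price P = 430 - 4·(257/4) = 173.
Ionix's profit: (173 - 25)·37 = 5476.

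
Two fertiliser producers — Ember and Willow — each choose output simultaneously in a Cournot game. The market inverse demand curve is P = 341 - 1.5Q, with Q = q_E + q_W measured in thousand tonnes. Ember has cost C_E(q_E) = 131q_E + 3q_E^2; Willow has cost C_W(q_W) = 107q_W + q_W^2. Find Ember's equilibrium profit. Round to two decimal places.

Ember's profit: π_E = (341 - 1.5Q)q_E - (131q_E + 3q_E²). Setting ∂π_E/∂q_E = 0: 210 - 9q_E - (3/2)(q_W) = 0.
Willow's first-order condition: 234 - 5q_W - (3/2)(q_E) = 0.
Rearranging gives the reaction functions q_E = (210 - (3/2)q_W)/9 and q_W = (234 - (3/2)q_E)/5.
Substituting one into the other gives q_E = 932/57 and q_W = 796/19.
Price P = 341 - (3/2)·58.2456 = 253.6316.
Ember's profit: 253.6316·(932/57) - 131·(932/57) - 3(932/57)² = 1203.0803.

1203.08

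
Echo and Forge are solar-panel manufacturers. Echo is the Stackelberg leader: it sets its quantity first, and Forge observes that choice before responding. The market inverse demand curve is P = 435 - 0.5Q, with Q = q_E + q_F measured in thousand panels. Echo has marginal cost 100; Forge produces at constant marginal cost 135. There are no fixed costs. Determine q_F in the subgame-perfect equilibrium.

115

Solve by backward induction. Given q_E, the follower Forge maximises π_F = (435 - (1/2)q_E - (1/2)q_F)q_F - 135q_F.
∂π_F/∂q_F = 300 - (1/2)q_E - q_F = 0 gives the reaction function q_F = (300 - (1/2)q_E).
The leader anticipates this reaction. Substituting into P = 435 - 0.5Q gives P = 285 - (1/4)q_E, so π_E = (285 - (1/4)q_E)q_E - 100q_E.
Leader FOC: 185 - (1/2)q_E = 0, so q_E = 370.
Then q_F = (300 - (1/2)·370) = 115.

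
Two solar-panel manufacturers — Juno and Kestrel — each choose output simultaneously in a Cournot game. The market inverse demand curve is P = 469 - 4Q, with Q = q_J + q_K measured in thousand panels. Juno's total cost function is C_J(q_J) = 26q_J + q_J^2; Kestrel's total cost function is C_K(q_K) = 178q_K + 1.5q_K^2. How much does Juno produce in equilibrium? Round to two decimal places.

Juno's profit: π_J = (469 - 4Q)q_J - (26q_J + q_J²). Setting ∂π_J/∂q_J = 0: 443 - 10q_J - 4(q_K) = 0.
Kestrel's first-order condition: 291 - 11q_K - 4(q_J) = 0.
Best responses: q_J = (443 - 4q_K)/10, q_K = (291 - 4q_J)/11.
Solving the pair: q_J = 39.4574, q_K = 569/47.

39.46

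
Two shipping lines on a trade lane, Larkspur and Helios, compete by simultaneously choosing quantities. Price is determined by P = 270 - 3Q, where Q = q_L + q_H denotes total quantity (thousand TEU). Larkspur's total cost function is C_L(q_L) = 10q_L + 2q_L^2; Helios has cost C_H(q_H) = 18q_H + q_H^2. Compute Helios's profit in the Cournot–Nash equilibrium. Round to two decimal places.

2402.38

Larkspur's profit: π_L = (270 - 3Q)q_L - (10q_L + 2q_L²). Setting ∂π_L/∂q_L = 0: 260 - 10q_L - 3(q_H) = 0.
Helios's first-order condition: 252 - 8q_H - 3(q_L) = 0.
So q_L = (260 - 3q_H)/10 and q_H = (252 - 3q_L)/8.
Substituting one into the other gives q_L = 1324/71 and q_H = 1740/71.
Price P = 270 - 3·43.1549 = 140.5352.
Helios's profit: 140.5352·(1740/71) - 18·(1740/71) - (1740/71)² = 2402.3805.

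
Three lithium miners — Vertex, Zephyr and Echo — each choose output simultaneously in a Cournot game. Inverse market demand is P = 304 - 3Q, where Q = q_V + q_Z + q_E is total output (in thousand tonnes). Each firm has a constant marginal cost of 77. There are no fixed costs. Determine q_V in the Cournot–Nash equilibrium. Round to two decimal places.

18.92

Each firm earns π_i = (304 - 3Q)q_i - 77q_i.
Setting ∂π_i/∂q_i = 0 with rivals' quantities fixed: 227 - 6q_i - 3·Σ_{j≠i} q_j = 0.
By symmetry each firm produces the same amount; substituting Σ_{j≠i} q_j = 2q_i yields q_i = 227/12.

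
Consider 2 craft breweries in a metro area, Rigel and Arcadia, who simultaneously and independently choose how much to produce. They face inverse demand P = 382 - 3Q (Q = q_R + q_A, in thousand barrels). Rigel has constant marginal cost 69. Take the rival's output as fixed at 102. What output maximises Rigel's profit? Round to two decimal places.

With the rival's output fixed at 102, Rigel's profit is π_R = (382 - 3·102 - 3q_R)q_R - (69q_R) = (76 - 3q_R)q_R - (69q_R).
∂π_R/∂q_R = 7 - 6q_R = 0, so q_R = 7/6.

1.17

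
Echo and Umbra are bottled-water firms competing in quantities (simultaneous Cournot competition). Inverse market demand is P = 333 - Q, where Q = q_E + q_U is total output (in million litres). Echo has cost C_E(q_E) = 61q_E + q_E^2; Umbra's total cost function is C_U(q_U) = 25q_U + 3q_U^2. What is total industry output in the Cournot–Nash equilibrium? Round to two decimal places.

91.23

Echo's profit: π_E = (333 - Q)q_E - (61q_E + q_E²). Setting ∂π_E/∂q_E = 0: 272 - 4q_E - (q_U) = 0.
Umbra's profit: π_U = (333 - Q)q_U - (25q_U + 3q_U²). Setting ∂π_U/∂q_U = 0: 308 - 8q_U - (q_E) = 0.
Best responses: q_E = (272 - q_U)/4, q_U = (308 - q_E)/8.
Substituting one into the other gives q_E = 1868/31 and q_U = 960/31.
Total output Q = 1868/31 + 960/31 = 91.2258.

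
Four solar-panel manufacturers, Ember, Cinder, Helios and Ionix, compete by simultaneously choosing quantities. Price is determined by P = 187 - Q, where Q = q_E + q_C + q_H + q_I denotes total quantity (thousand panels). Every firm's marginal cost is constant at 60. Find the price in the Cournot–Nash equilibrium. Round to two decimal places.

Each firm earns π_i = (187 - Q)q_i - 60q_i.
First-order condition (treating rivals' output as given): 127 - 2q_i - Σ_{j≠i} q_j = 0.
With identical firms every q_j equals q_i, so Σ_{j≠i} q_j = 3q_i and 127 = 5q_i, giving q_i = 127/5.
Total output Q = 508/5, so price P = 187 - 508/5 = 427/5.

85.40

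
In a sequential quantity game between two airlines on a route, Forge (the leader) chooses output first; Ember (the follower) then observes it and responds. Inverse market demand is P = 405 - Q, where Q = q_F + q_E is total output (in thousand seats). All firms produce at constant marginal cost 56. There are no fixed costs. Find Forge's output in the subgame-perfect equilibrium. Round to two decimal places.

174.50

Solve by backward induction. Given q_F, the follower Ember maximises π_E = (405 - q_F - q_E)q_E - 56q_E.
Setting the follower's marginal profit to zero, 349 - q_F - 2q_E = 0, i.e. q_E = (349 - q_F)/2.
The leader anticipates this reaction. Substituting into P = 405 - Q gives P = 461/2 - (1/2)q_F, so π_F = (461/2 - (1/2)q_F)q_F - 56q_F.
Leader FOC: 349/2 - q_F = 0, so q_F = 349/2.
Then q_E = (349 - 349/2)/2 = 349/4.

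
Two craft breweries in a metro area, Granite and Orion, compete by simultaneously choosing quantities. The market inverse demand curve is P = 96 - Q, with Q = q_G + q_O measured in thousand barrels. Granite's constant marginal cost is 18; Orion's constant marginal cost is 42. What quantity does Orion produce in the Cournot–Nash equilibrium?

10

Granite's profit: π_G = (96 - Q)q_G - (18q_G). Setting ∂π_G/∂q_G = 0: 78 - 2q_G - (q_O) = 0.
Orion's first-order condition: 54 - 2q_O - (q_G) = 0.
Best responses: q_G = (78 - q_O)/2, q_O = (54 - q_G)/2.
Solving the pair: q_G = 34, q_O = 10.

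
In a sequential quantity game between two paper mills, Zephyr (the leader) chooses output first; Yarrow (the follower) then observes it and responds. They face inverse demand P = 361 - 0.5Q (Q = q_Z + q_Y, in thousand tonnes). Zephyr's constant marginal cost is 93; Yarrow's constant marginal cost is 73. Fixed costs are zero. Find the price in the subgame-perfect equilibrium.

155

Solve by backward induction. Given q_Z, the follower Yarrow maximises π_Y = (361 - (1/2)q_Z - (1/2)q_Y)q_Y - 73q_Y.
Setting the follower's marginal profit to zero, 288 - (1/2)q_Z - q_Y = 0, i.e. q_Y = (288 - (1/2)q_Z).
The leader anticipates this reaction. Substituting into P = 361 - 0.5Q gives P = 217 - (1/4)q_Z, so π_Z = (217 - (1/4)q_Z)q_Z - 93q_Z.
Maximising: ∂π_Z/∂q_Z = 124 - (1/2)q_Z = 0, giving q_Z = 248.
Then q_Y = (288 - (1/2)·248) = 164.
Total output Q = 412, so price P = 361 - (1/2)·412 = 155.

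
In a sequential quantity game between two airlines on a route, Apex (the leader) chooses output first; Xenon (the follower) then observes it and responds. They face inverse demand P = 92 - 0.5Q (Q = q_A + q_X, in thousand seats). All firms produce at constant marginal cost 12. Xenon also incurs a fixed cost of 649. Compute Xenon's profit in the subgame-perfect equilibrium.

The follower Xenon best-responds to any q_A: π_X = (92 - 0.5Q)q_X - 12q_X.
Follower FOC: 80 - (1/2)q_A - q_X = 0, so q_X(q_A) = (80 - (1/2)q_A).
Apex substitutes q_X(q_A) into its own profit: π_A = q_A(92 - (1/2)q_A - (80 - (1/2)q_A)/2) - 12q_A = (52 - (1/4)q_A)q_A - 12q_A.
Maximising: ∂π_A/∂q_A = 40 - (1/2)q_A = 0, giving q_A = 80.
Then q_X = (80 - (1/2)·80) = 40.
Price P = 92 - (1/2)·120 = 32.
Xenon's profit: (32 - 12)·40 - 649 = 151.

151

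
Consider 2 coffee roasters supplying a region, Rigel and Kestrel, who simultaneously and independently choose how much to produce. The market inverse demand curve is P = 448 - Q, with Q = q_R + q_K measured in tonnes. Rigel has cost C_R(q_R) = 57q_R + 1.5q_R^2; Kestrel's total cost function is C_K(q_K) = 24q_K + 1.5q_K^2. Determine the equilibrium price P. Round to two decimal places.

312.17

Rigel's profit: π_R = (448 - Q)q_R - (57q_R + (3/2)q_R²). Setting ∂π_R/∂q_R = 0: 391 - 5q_R - (q_K) = 0.
Kestrel's first-order condition: 424 - 5q_K - (q_R) = 0.
Best responses: q_R = (391 - q_K)/5, q_K = (424 - q_R)/5.
Substituting one into the other gives q_R = 1531/24 and q_K = 1729/24.
Total output Q = 815/6, so price P = 448 - 815/6 = 1873/6.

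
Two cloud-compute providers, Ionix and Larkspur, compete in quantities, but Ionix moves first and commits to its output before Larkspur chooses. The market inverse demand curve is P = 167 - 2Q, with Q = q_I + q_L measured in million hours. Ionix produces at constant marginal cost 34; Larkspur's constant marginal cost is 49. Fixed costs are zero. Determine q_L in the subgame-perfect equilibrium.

11

The follower Larkspur best-responds to any q_I: π_L = (167 - 2Q)q_L - 49q_L.
Follower FOC: 118 - 2q_I - 4q_L = 0, so q_L(q_I) = (118 - 2q_I)/4.
Ionix substitutes q_L(q_I) into its own profit: π_I = q_I(167 - 2q_I - (118 - 2q_I)/2) - 34q_I = (108 - q_I)q_I - 34q_I.
The leader's first-order condition 74 - 2q_I = 0 yields q_I = 37.
Then q_L = (118 - 2·37)/4 = 11.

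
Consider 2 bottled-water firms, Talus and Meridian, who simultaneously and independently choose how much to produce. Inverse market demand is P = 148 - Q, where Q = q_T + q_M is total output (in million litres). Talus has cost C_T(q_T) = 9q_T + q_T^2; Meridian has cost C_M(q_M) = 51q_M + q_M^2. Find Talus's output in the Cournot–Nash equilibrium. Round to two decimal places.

30.60

Talus's profit: π_T = (148 - Q)q_T - (9q_T + q_T²). Setting ∂π_T/∂q_T = 0: 139 - 4q_T - (q_M) = 0.
Meridian's first-order condition: 97 - 4q_M - (q_T) = 0.
Best responses: q_T = (139 - q_M)/4, q_M = (97 - q_T)/4.
Substituting one into the other gives q_T = 153/5 and q_M = 83/5.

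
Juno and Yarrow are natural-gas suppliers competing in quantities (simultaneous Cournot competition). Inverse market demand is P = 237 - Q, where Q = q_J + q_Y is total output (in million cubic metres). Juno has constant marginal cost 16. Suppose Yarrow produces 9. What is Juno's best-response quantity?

With the rival's output fixed at 9, Juno's profit is π_J = (237 - 9 - q_J)q_J - (16q_J) = (228 - q_J)q_J - (16q_J).
∂π_J/∂q_J = 212 - 2q_J = 0, so q_J = 106.

106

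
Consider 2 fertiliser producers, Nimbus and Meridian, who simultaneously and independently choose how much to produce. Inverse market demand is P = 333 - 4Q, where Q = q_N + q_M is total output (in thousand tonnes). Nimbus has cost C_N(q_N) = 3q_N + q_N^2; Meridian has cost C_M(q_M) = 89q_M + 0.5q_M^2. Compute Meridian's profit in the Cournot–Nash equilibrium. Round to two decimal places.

Nimbus's profit: π_N = (333 - 4Q)q_N - (3q_N + q_N²). Setting ∂π_N/∂q_N = 0: 330 - 10q_N - 4(q_M) = 0.
Meridian's first-order condition: 244 - 9q_M - 4(q_N) = 0.
So q_N = (330 - 4q_M)/10 and q_M = (244 - 4q_N)/9.
Solving the pair: q_N = 997/37, q_M = 560/37.
Price P = 333 - 4·(1557/37) = 164.6757.
Meridian's profit: 164.6757·(560/37) - 89·(560/37) - (1/2)(560/37)² = 1030.8254.

1030.83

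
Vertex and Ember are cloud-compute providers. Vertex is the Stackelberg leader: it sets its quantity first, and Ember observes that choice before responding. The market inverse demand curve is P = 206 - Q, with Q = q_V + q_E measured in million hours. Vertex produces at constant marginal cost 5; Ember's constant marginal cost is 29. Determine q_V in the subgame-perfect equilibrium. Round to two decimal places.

The follower Ember best-responds to any q_V: π_E = (206 - Q)q_E - 29q_E.
Setting the follower's marginal profit to zero, 177 - q_V - 2q_E = 0, i.e. q_E = (177 - q_V)/2.
The leader anticipates this reaction. Substituting into P = 206 - Q gives P = 235/2 - (1/2)q_V, so π_V = (235/2 - (1/2)q_V)q_V - 5q_V.
The leader's first-order condition 225/2 - q_V = 0 yields q_V = 225/2.
Then q_E = (177 - 225/2)/2 = 129/4.

112.50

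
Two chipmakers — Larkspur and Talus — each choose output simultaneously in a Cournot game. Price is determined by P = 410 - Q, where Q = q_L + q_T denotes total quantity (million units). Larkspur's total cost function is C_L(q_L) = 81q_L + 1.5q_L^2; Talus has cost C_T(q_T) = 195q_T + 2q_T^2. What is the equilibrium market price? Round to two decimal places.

Larkspur's profit: π_L = (410 - Q)q_L - (81q_L + (3/2)q_L²). Setting ∂π_L/∂q_L = 0: 329 - 5q_L - (q_T) = 0.
Talus's first-order condition: 215 - 6q_T - (q_L) = 0.
Rearranging gives the reaction functions q_L = (329 - q_T)/5 and q_T = (215 - q_L)/6.
Substituting one into the other gives q_L = 1759/29 and q_T = 746/29.
Total output Q = 86.3793, so price P = 410 - 86.3793 = 323.6207.

323.62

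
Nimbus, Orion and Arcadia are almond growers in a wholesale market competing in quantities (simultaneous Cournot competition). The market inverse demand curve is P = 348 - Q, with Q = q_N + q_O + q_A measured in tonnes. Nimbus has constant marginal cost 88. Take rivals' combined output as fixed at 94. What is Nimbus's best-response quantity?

With rivals' combined output fixed at 94, Nimbus's profit is π_N = (348 - 94 - q_N)q_N - (88q_N) = (254 - q_N)q_N - (88q_N).
∂π_N/∂q_N = 166 - 2q_N = 0, so q_N = 83.

83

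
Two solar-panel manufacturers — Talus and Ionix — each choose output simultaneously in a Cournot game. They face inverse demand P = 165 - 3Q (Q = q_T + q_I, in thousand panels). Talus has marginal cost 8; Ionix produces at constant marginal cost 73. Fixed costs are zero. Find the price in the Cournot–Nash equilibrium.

82

Talus's profit: π_T = (165 - 3Q)q_T - (8q_T). Setting ∂π_T/∂q_T = 0: 157 - 6q_T - 3(q_I) = 0.
Ionix's profit: π_I = (165 - 3Q)q_I - (73q_I). Setting ∂π_I/∂q_I = 0: 92 - 6q_I - 3(q_T) = 0.
Rearranging gives the reaction functions q_T = (157 - 3q_I)/6 and q_I = (92 - 3q_T)/6.
Substituting one into the other gives q_T = 74/3 and q_I = 3.
Total output Q = 83/3, so price P = 165 - 3·(83/3) = 82.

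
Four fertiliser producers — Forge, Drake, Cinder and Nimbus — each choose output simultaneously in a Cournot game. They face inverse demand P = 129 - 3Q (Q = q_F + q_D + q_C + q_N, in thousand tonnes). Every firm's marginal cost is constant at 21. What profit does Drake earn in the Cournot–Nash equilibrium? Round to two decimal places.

155.52

A representative firm's profit is π_i = q_i(129 - 3Q) - 21q_i.
Setting ∂π_i/∂q_i = 0 with rivals' quantities fixed: 108 - 6q_i - 3·Σ_{j≠i} q_j = 0.
By symmetry each firm produces the same amount; substituting Σ_{j≠i} q_j = 3q_i yields q_i = 108/15 = 36/5.
Price P = 129 - 3·(144/5) = 213/5.
Drake's profit: (213/5 - 21)·(36/5) = 155.5200.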